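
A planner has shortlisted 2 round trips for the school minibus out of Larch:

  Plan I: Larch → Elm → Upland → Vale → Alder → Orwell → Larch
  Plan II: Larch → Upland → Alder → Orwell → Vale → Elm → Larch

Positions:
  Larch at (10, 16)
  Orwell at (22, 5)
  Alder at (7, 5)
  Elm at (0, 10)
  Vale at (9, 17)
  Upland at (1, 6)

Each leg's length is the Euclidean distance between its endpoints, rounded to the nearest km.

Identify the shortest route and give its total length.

Plan I: 12 + 4 + 14 + 12 + 15 + 16 = 73
Plan II: 13 + 6 + 15 + 18 + 11 + 12 = 75

73 km — Plan I is the shortest.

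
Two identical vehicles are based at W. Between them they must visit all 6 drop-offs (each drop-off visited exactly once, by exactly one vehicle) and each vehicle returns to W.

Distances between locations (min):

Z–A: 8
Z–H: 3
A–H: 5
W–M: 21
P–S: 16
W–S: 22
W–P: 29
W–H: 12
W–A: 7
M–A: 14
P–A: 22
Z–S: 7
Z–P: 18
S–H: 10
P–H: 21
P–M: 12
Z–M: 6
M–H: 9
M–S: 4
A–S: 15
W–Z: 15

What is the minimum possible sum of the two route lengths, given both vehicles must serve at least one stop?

Check every non-empty split of the stops between the two vehicles; for each half take its own optimal tour:
  {Z} + {P, M, A, S, H}: 30 + 67 = 97
  {P} + {Z, M, A, S, H}: 58 + 47 = 105
  {Z, P} + {M, A, S, H}: 62 + 47 = 109
  {M} + {Z, P, A, S, H}: 42 + 67 = 109
  {Z, M} + {P, A, S, H}: 42 + 67 = 109
  {P, M} + {Z, A, S, H}: 62 + 44 = 106
  … (31 splits in total)
  {A} + {Z, P, M, S, H}: 14 + 67 = 81  ← best
Best: vehicle 1 W → A → W = 14; vehicle 2 W → P → M → S → Z → H → W = 67; combined 81.

Minimum combined distance: 81 min.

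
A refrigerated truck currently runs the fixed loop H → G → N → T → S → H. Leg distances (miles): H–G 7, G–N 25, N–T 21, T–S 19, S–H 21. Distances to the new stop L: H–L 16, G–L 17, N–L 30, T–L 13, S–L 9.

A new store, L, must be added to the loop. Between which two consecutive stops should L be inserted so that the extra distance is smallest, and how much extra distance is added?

Adding 3 miles by placing L on the T–S leg.

Insertion cost between consecutive stops i–j is d(i,L) + d(L,j) − d(i,j):
  between H and G: 16 + 17 − 7 = 26
  between G and N: 17 + 30 − 25 = 22
  between N and T: 30 + 13 − 21 = 22
  between T and S: 13 + 9 − 19 = 3
  between S and H: 9 + 16 − 21 = 4
Cheapest insertion is between T and S, adding 3.
New total = 93 + 3 = 96.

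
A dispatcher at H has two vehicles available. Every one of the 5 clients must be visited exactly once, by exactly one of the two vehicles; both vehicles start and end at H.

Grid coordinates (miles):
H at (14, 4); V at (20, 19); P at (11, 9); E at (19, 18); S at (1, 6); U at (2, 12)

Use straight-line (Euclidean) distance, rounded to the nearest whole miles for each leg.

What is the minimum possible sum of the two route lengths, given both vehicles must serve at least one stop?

Minimum combined distance: 66 miles.

There are 2^4 − 1 = 15 ways to divide the 5 stops into two non-empty groups. For each, the best each vehicle can do is its own shortest tour through its group:
  {V} + {P, E, S, U}: 32 + 55 = 87
  {P} + {V, E, S, U}: 12 + 54 = 66
  {V, P} + {E, S, U}: 35 + 52 = 87
  {E} + {V, P, S, U}: 30 + 57 = 87
  {V, E} + {P, S, U}: 32 + 34 = 66
  {P, E} + {V, S, U}: 33 + 54 = 87
  … (15 splits in total)
Best: vehicle 1 H → P → H = 12; vehicle 2 H → V → E → U → S → H = 54; combined 66.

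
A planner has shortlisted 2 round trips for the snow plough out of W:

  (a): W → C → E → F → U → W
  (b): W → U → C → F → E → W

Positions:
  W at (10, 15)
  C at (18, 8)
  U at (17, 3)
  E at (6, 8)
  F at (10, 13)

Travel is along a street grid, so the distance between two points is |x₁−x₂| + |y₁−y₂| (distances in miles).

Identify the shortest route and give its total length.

Shortest is (b), total 58 miles.

(a): 15 + 12 + 9 + 17 + 19 = 72
(b): 19 + 6 + 13 + 9 + 11 = 58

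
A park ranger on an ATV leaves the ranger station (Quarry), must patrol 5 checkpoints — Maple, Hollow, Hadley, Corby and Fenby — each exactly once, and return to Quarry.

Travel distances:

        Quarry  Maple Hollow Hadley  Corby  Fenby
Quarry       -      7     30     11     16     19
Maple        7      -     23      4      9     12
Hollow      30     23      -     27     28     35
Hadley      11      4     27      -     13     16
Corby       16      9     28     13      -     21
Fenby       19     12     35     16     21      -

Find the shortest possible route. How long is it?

Minimum total distance: 106.

There are 60 distinct closed tours to check (reversals are equivalent).
Quarry - Maple - Hollow - Hadley - Corby - Fenby - Quarry: 7+23+27+13+21+19 = 110
Quarry - Maple - Hollow - Hadley - Fenby - Corby - Quarry: 7+23+27+16+21+16 = 110
Quarry - Maple - Hollow - Corby - Hadley - Fenby - Quarry: 7+23+28+13+16+19 = 106
Quarry - Maple - Hollow - Corby - Fenby - Hadley - Quarry: 7+23+28+21+16+11 = 106
Quarry - Maple - Hollow - Fenby - Hadley - Corby - Quarry: 7+23+35+16+13+16 = 110
Quarry - Maple - Hollow - Fenby - Corby - Hadley - Quarry: 7+23+35+21+13+11 = 110
Quarry - Maple - Hadley - Hollow - Corby - Fenby - Quarry: 7+4+27+28+21+19 = 106
Quarry - Maple - Hadley - Hollow - Fenby - Corby - Quarry: 7+4+27+35+21+16 = 110
Quarry - Maple - Hadley - Corby - Hollow - Fenby - Quarry: 7+4+13+28+35+19 = 106
Quarry - Maple - Hadley - Corby - Fenby - Hollow - Quarry: 7+4+13+21+35+30 = 110
Quarry - Maple - Hadley - Fenby - Hollow - Corby - Quarry: 7+4+16+35+28+16 = 106
Quarry - Maple - Hadley - Fenby - Corby - Hollow - Quarry: 7+4+16+21+28+30 = 106
Quarry - Maple - Corby - Hollow - Hadley - Fenby - Quarry: 7+9+28+27+16+19 = 106
Quarry - Maple - Corby - Hollow - Fenby - Hadley - Quarry: 7+9+28+35+16+11 = 106
… (46 more)
The minimum is 106.
One optimal route: Quarry → Maple → Hollow → Corby → Hadley → Fenby → Quarry (or its reverse).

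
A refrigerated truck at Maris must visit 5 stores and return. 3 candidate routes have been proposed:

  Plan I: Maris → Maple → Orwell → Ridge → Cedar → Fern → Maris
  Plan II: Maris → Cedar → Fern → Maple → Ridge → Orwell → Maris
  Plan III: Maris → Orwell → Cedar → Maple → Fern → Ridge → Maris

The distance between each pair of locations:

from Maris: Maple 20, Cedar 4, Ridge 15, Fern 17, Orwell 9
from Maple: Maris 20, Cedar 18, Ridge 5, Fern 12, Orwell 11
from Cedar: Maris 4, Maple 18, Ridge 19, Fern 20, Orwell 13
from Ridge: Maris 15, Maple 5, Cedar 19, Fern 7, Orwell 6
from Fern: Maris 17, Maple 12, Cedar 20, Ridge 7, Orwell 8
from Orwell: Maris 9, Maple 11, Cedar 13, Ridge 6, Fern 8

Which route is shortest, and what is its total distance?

Plan I: 20 + 11 + 6 + 19 + 20 + 17 = 93
Plan II: 4 + 20 + 12 + 5 + 6 + 9 = 56
Plan III: 9 + 13 + 18 + 12 + 7 + 15 = 74

56 — Plan II is the shortest.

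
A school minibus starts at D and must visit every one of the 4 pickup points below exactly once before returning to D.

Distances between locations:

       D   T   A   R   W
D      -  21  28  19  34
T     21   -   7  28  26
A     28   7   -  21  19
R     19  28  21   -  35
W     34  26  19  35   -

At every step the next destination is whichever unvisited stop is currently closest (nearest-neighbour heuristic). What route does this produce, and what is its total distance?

Nearest-neighbour total = 107; route D → R → A → T → W → D.

From D: distances to unvisited — R=19, T=21, A=28, W=34. Nearest is R (19).
From R: distances to unvisited — A=21, T=28, W=35. Nearest is A (21).
From A: distances to unvisited — T=7, W=19. Nearest is T (7).
From T: distances to unvisited — W=26. Nearest is W (26).
Return W→D: 34.
Total = 19 + 21 + 7 + 26 + 34 = 107.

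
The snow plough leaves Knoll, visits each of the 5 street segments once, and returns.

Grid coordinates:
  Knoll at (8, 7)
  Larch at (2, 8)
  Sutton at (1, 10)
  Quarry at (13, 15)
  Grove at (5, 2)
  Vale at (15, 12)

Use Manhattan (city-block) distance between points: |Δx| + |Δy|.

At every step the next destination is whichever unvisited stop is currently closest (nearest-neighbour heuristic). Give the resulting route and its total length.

Nearest-neighbour total = 60; route Knoll → Larch → Sutton → Grove → Vale → Quarry → Knoll.

Knoll → [Larch:7 / Grove:8 / Sutton:10 / Vale:12 / Quarry:13] → Larch (7)
Larch → [Sutton:3 / Grove:9 / Vale:17 / Quarry:18] → Sutton (3)
Sutton → [Grove:12 / Vale:16 / Quarry:17] → Grove (12)
Grove → [Vale:20 / Quarry:21] → Vale (20)
Vale → [Quarry:5] → Quarry (5)
Return Quarry→Knoll: 13.
Total = 7 + 3 + 12 + 20 + 5 + 13 = 60.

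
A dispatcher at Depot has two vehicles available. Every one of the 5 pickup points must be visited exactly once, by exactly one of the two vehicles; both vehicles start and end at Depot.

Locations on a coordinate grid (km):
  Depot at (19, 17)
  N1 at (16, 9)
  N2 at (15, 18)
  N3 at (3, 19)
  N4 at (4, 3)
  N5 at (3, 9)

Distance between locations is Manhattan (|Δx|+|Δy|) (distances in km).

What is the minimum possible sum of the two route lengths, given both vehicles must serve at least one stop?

Try each way of splitting the stops between the two vehicles (each non-empty) and, for each split, find the best tour for each vehicle:
  {N1} + {N2, N3, N4, N5}: 22 + 64 = 86
  {N2} + {N1, N3, N4, N5}: 10 + 64 = 74
  {N1, N2} + {N3, N4, N5}: 26 + 64 = 90
  {N3} + {N1, N2, N4, N5}: 36 + 62 = 98
  {N1, N3} + {N2, N4, N5}: 52 + 62 = 114
  {N2, N3} + {N1, N4, N5}: 36 + 60 = 96
  … (15 splits in total)
Best: vehicle 1 Depot → N2 → Depot = 10; vehicle 2 Depot → N1 → N4 → N5 → N3 → Depot = 64; combined 74.

74 km — the smallest possible combined total.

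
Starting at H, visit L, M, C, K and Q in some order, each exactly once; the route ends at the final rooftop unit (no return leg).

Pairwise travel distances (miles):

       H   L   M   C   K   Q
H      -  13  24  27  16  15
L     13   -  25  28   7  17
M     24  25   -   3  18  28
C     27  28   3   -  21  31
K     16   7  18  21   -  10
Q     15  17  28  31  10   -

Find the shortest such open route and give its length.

60 miles — the minimum one-way total.

There are 5! = 120 possible orderings.
H→L→M→C→K→Q: 13+25+3+21+10 = 72
H→L→M→C→Q→K: 13+25+3+31+10 = 82
H→L→M→K→C→Q: 13+25+18+21+31 = 108
H→L→M→K→Q→C: 13+25+18+10+31 = 97
H→L→M→Q→C→K: 13+25+28+31+21 = 118
H→L→M→Q→K→C: 13+25+28+10+21 = 97
H→L→C→M→K→Q: 13+28+3+18+10 = 72
H→L→C→M→Q→K: 13+28+3+28+10 = 82
H→L→C→K→M→Q: 13+28+21+18+28 = 108
H→L→C→K→Q→M: 13+28+21+10+28 = 100
H→L→C→Q→M→K: 13+28+31+28+18 = 118
H→L→C→Q→K→M: 13+28+31+10+18 = 100
H→L→K→M→C→Q: 13+7+18+3+31 = 72
H→L→K→M→Q→C: 13+7+18+28+31 = 97
… (106 more)
H→Q→L→K→M→C: 15+17+7+18+3 = 60  ← best
The minimum is 60.
One shortest path: H → Q → L → K → M → C.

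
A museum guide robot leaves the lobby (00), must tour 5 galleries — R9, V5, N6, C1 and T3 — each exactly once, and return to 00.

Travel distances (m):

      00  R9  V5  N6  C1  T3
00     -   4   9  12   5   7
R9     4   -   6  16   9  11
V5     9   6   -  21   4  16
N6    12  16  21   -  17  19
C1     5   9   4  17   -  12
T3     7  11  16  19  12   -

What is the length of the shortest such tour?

57 m — the shortest possible round trip.

With 5 stops there are 5!/2 = 60 distinct round trips (a route and its reverse cost the same).
00 - R9 - V5 - N6 - C1 - T3 - 00: 4+6+21+17+12+7 = 67
00 - R9 - V5 - N6 - T3 - C1 - 00: 4+6+21+19+12+5 = 67
00 - R9 - V5 - C1 - N6 - T3 - 00: 4+6+4+17+19+7 = 57
00 - R9 - V5 - C1 - T3 - N6 - 00: 4+6+4+12+19+12 = 57
00 - R9 - V5 - T3 - N6 - C1 - 00: 4+6+16+19+17+5 = 67
00 - R9 - V5 - T3 - C1 - N6 - 00: 4+6+16+12+17+12 = 67
00 - R9 - N6 - V5 - C1 - T3 - 00: 4+16+21+4+12+7 = 64
00 - R9 - N6 - V5 - T3 - C1 - 00: 4+16+21+16+12+5 = 74
00 - R9 - N6 - C1 - V5 - T3 - 00: 4+16+17+4+16+7 = 64
00 - R9 - N6 - C1 - T3 - V5 - 00: 4+16+17+12+16+9 = 74
00 - R9 - N6 - T3 - V5 - C1 - 00: 4+16+19+16+4+5 = 64
00 - R9 - N6 - T3 - C1 - V5 - 00: 4+16+19+12+4+9 = 64
00 - R9 - C1 - V5 - N6 - T3 - 00: 4+9+4+21+19+7 = 64
00 - R9 - C1 - V5 - T3 - N6 - 00: 4+9+4+16+19+12 = 64
… (46 more)
The minimum is 57.
One optimal route: 00 → R9 → V5 → C1 → N6 → T3 → 00 (or its reverse).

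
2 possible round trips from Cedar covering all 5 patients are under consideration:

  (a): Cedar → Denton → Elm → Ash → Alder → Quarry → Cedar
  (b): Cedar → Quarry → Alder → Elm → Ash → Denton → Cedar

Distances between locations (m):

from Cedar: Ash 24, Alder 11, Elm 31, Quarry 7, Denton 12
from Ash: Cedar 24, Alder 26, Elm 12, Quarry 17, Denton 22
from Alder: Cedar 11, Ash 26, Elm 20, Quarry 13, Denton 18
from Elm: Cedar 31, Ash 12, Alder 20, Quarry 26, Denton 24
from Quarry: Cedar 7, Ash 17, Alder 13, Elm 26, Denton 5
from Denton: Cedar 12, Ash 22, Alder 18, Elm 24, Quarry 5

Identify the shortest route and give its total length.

(a): 12 + 24 + 12 + 26 + 13 + 7 = 94
(b): 7 + 13 + 20 + 12 + 22 + 12 = 86

86 m — (b) is the shortest.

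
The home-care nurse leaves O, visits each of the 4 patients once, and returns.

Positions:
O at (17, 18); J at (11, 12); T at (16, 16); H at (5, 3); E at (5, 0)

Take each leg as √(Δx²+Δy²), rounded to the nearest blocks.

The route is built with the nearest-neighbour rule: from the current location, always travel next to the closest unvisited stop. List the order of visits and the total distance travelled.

44 blocks along O → T → J → H → E → O.

From O: distances to unvisited — T=2, J=8, H=19, E=22. Nearest is T (2).
From T: distances to unvisited — J=6, H=17, E=19. Nearest is J (6).
From J: distances to unvisited — H=11, E=13. Nearest is H (11).
From H: distances to unvisited — E=3. Nearest is E (3).
Return E→O: 22.
Total = 2 + 6 + 11 + 3 + 22 = 44.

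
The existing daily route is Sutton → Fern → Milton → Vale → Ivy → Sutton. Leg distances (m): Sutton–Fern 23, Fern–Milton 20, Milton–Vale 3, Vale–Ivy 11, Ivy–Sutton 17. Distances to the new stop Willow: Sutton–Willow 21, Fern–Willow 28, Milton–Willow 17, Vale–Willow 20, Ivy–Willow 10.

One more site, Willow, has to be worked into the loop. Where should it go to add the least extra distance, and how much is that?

Insertion cost between consecutive stops i–j is d(i,Willow) + d(Willow,j) − d(i,j):
  between Sutton and Fern: 21 + 28 − 23 = 26
  between Fern and Milton: 28 + 17 − 20 = 25
  between Milton and Vale: 17 + 20 − 3 = 34
  between Vale and Ivy: 20 + 10 − 11 = 19
  between Ivy and Sutton: 10 + 21 − 17 = 14
Cheapest insertion is between Ivy and Sutton, adding 14.
New total = 74 + 14 = 88.

Minimum extra distance: 14 m, inserting Willow between Ivy and Sutton.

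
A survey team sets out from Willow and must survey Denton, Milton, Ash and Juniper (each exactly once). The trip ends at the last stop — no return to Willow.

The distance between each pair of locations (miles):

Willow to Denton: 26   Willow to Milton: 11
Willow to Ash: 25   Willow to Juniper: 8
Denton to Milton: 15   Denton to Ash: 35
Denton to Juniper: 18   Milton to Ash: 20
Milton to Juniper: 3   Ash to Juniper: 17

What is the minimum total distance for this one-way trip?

There are 4! = 24 possible orderings.
Willow→Denton→Milton→Ash→Juniper: 26+15+20+17 = 78
Willow→Denton→Milton→Juniper→Ash: 26+15+3+17 = 61
Willow→Denton→Ash→Milton→Juniper: 26+35+20+3 = 84
Willow→Denton→Ash→Juniper→Milton: 26+35+17+3 = 81
Willow→Denton→Juniper→Milton→Ash: 26+18+3+20 = 67
Willow→Denton→Juniper→Ash→Milton: 26+18+17+20 = 81
Willow→Milton→Denton→Ash→Juniper: 11+15+35+17 = 78
Willow→Milton→Denton→Juniper→Ash: 11+15+18+17 = 61
Willow→Milton→Ash→Denton→Juniper: 11+20+35+18 = 84
Willow→Milton→Ash→Juniper→Denton: 11+20+17+18 = 66
Willow→Milton→Juniper→Denton→Ash: 11+3+18+35 = 67
Willow→Milton→Juniper→Ash→Denton: 11+3+17+35 = 66
Willow→Ash→Denton→Milton→Juniper: 25+35+15+3 = 78
Willow→Ash→Denton→Juniper→Milton: 25+35+18+3 = 81
… (10 more)
Willow→Ash→Juniper→Milton→Denton: 25+17+3+15 = 60  ← best
The minimum is 60.
One shortest path: Willow → Ash → Juniper → Milton → Denton.

60 miles — the minimum one-way total.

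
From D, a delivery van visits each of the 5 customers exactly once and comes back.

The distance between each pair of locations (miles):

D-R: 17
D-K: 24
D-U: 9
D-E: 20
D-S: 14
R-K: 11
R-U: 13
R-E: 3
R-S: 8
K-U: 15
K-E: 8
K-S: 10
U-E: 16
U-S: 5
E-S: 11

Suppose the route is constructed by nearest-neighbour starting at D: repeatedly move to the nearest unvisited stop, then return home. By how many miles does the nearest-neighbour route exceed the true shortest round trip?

Excess over optimum: 5 miles.

From D: U=9, S=14, R=17, E=20, K=24 → choose U (9).
From U: S=5, R=13, K=15, E=16 → choose S (5).
From S: R=8, K=10, E=11 → choose R (8).
From R: E=3, K=11 → choose E (3).
From E: K=8 → choose K (8).
NN route D → U → S → R → E → K → D costs 57.
Optimal: D → R → E → K → S → U → D costs 52 (by enumerating all 60 distinct tours).
Excess = 57 − 52 = 5.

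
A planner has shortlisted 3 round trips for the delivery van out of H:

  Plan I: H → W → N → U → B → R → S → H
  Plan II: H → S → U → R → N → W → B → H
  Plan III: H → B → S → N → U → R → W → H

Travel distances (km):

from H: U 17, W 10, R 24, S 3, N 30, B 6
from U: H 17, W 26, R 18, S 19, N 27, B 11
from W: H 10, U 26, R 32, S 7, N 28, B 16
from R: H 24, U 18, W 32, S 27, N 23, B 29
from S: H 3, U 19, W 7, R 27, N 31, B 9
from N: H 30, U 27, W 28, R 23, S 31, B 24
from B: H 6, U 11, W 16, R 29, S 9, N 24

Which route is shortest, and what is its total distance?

113 km — Plan II is the shortest.

Plan I: 10 + 28 + 27 + 11 + 29 + 27 + 3 = 135
Plan II: 3 + 19 + 18 + 23 + 28 + 16 + 6 = 113
Plan III: 6 + 9 + 31 + 27 + 18 + 32 + 10 = 133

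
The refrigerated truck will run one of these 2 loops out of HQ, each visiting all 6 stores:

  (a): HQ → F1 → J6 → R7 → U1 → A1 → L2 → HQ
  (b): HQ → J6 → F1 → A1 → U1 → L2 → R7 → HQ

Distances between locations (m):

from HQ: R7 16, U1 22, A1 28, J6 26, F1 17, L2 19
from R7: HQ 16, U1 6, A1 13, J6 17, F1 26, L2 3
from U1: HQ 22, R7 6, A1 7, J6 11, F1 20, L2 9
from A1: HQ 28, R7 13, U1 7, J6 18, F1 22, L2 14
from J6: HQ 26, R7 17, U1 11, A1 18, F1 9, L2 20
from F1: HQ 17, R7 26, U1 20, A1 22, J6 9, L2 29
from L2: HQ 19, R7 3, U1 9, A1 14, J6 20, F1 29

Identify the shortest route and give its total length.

89 m — (a) is the shortest.

(a): 17 + 9 + 17 + 6 + 7 + 14 + 19 = 89
(b): 26 + 9 + 22 + 7 + 9 + 3 + 16 = 92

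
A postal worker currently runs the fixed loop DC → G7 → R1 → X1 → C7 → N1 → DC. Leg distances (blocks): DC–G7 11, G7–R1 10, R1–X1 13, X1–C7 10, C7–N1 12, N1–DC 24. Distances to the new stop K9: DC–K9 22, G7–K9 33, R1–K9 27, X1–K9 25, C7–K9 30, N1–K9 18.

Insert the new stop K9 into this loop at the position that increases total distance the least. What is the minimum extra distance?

+16 blocks — insert K9 between N1 and DC.

Insertion cost between consecutive stops i–j is d(i,K9) + d(K9,j) − d(i,j):
  between DC and G7: 22 + 33 − 11 = 44
  between G7 and R1: 33 + 27 − 10 = 50
  between R1 and X1: 27 + 25 − 13 = 39
  between X1 and C7: 25 + 30 − 10 = 45
  between C7 and N1: 30 + 18 − 12 = 36
  between N1 and DC: 18 + 22 − 24 = 16
Cheapest insertion is between N1 and DC, adding 16.
New total = 80 + 16 = 96.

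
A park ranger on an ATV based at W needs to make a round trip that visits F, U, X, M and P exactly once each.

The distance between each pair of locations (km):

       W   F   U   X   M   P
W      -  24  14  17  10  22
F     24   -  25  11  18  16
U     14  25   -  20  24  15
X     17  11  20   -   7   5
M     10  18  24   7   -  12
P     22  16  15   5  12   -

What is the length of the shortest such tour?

With 5 stops there are 5!/2 = 60 distinct round trips (a route and its reverse cost the same).
W→F→U→X→M→P→W: 24+25+20+7+12+22 = 110
W→F→U→X→P→M→W: 24+25+20+5+12+10 = 96
W→F→U→M→X→P→W: 24+25+24+7+5+22 = 107
W→F→U→M→P→X→W: 24+25+24+12+5+17 = 107
W→F→U→P→X→M→W: 24+25+15+5+7+10 = 86
W→F→U→P→M→X→W: 24+25+15+12+7+17 = 100
W→F→X→U→M→P→W: 24+11+20+24+12+22 = 113
W→F→X→U→P→M→W: 24+11+20+15+12+10 = 92
W→F→X→M→U→P→W: 24+11+7+24+15+22 = 103
W→F→X→M→P→U→W: 24+11+7+12+15+14 = 83
W→F→X→P→U→M→W: 24+11+5+15+24+10 = 89
W→F→X→P→M→U→W: 24+11+5+12+24+14 = 90
W→F→M→U→X→P→W: 24+18+24+20+5+22 = 113
W→F→M→U→P→X→W: 24+18+24+15+5+17 = 103
… (46 more)
W→U→P→F→X→M→W: 14+15+16+11+7+10 = 73  ← best
The minimum is 73.
One optimal route: W → U → P → F → X → M → W (or its reverse).

Shortest round trip = 73 km.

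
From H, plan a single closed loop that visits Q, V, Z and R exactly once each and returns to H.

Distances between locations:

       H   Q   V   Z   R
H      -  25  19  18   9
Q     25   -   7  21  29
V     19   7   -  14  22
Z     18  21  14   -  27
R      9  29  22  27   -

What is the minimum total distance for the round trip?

Minimum total distance: 77.

H→Q→V→Z→R→H: 25+7+14+27+9 = 82
H→Q→V→R→Z→H: 25+7+22+27+18 = 99
H→Q→Z→V→R→H: 25+21+14+22+9 = 91
H→Q→Z→R→V→H: 25+21+27+22+19 = 114
H→Q→R→V→Z→H: 25+29+22+14+18 = 108
H→Q→R→Z→V→H: 25+29+27+14+19 = 114
H→V→Q→Z→R→H: 19+7+21+27+9 = 83
H→V→Q→R→Z→H: 19+7+29+27+18 = 100
H→V→Z→Q→R→H: 19+14+21+29+9 = 92
H→V→R→Q→Z→H: 19+22+29+21+18 = 109
H→Z→Q→V→R→H: 18+21+7+22+9 = 77
H→Z→V→Q→R→H: 18+14+7+29+9 = 77
The minimum is 77.
One optimal route: H → Z → Q → V → R → H (or its reverse).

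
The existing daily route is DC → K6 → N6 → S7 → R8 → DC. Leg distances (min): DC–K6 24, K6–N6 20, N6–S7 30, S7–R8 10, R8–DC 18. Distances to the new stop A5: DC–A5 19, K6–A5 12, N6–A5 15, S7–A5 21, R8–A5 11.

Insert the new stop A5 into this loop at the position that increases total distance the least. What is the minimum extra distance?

Insertion cost between consecutive stops i–j is d(i,A5) + d(A5,j) − d(i,j):
  between DC and K6: 19 + 12 − 24 = 7
  between K6 and N6: 12 + 15 − 20 = 7
  between N6 and S7: 15 + 21 − 30 = 6
  between S7 and R8: 21 + 11 − 10 = 22
  between R8 and DC: 11 + 19 − 18 = 12
Cheapest insertion is between N6 and S7, adding 6.
New total = 102 + 6 = 108.

Minimum extra distance: 6 min, inserting A5 between N6 and S7.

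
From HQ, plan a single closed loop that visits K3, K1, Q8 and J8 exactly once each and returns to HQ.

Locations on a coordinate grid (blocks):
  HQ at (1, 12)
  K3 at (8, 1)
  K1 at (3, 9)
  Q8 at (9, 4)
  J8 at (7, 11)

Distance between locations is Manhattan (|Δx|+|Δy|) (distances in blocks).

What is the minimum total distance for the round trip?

With 4 stops there are 4!/2 = 12 distinct round trips (a route and its reverse cost the same).
HQ - K3 - K1 - Q8 - J8 - HQ: 18+13+11+9+7 = 58
HQ - K3 - K1 - J8 - Q8 - HQ: 18+13+6+9+16 = 62
HQ - K3 - Q8 - K1 - J8 - HQ: 18+4+11+6+7 = 46
HQ - K3 - Q8 - J8 - K1 - HQ: 18+4+9+6+5 = 42
HQ - K3 - J8 - K1 - Q8 - HQ: 18+11+6+11+16 = 62
HQ - K3 - J8 - Q8 - K1 - HQ: 18+11+9+11+5 = 54
HQ - K1 - K3 - Q8 - J8 - HQ: 5+13+4+9+7 = 38
HQ - K1 - K3 - J8 - Q8 - HQ: 5+13+11+9+16 = 54
HQ - K1 - Q8 - K3 - J8 - HQ: 5+11+4+11+7 = 38
HQ - K1 - J8 - K3 - Q8 - HQ: 5+6+11+4+16 = 42
HQ - Q8 - K3 - K1 - J8 - HQ: 16+4+13+6+7 = 46
HQ - Q8 - K1 - K3 - J8 - HQ: 16+11+13+11+7 = 58
The minimum is 38.
One optimal route: HQ → K1 → K3 → Q8 → J8 → HQ (or its reverse).

38 blocks — the shortest possible round trip.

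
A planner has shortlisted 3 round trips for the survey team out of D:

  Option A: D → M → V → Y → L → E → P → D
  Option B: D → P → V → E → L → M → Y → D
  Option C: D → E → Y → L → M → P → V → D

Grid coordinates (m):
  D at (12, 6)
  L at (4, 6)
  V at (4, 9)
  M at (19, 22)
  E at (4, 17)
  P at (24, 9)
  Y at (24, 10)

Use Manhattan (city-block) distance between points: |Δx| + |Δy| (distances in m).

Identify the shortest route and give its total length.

Option A: 23 + 28 + 21 + 24 + 11 + 28 + 15 = 150
Option B: 15 + 20 + 8 + 11 + 31 + 17 + 16 = 118
Option C: 19 + 27 + 24 + 31 + 18 + 20 + 11 = 150

118 m — Option B is the shortest.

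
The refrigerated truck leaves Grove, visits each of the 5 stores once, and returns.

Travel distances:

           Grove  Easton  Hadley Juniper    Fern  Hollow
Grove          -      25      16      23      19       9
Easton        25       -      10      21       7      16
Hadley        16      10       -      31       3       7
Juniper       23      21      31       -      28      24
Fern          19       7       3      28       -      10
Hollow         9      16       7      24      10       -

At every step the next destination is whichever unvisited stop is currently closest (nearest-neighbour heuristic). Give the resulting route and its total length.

Nearest-neighbour total = 70; route Grove → Hollow → Hadley → Fern → Easton → Juniper → Grove.

From Grove: distances to unvisited — Hollow=9, Hadley=16, Fern=19, Juniper=23, Easton=25. Nearest is Hollow (9).
From Hollow: distances to unvisited — Hadley=7, Fern=10, Easton=16, Juniper=24. Nearest is Hadley (7).
From Hadley: distances to unvisited — Fern=3, Easton=10, Juniper=31. Nearest is Fern (3).
From Fern: distances to unvisited — Easton=7, Juniper=28. Nearest is Easton (7).
From Easton: distances to unvisited — Juniper=21. Nearest is Juniper (21).
Return Juniper→Grove: 23.
Total = 9 + 7 + 3 + 7 + 21 + 23 = 70.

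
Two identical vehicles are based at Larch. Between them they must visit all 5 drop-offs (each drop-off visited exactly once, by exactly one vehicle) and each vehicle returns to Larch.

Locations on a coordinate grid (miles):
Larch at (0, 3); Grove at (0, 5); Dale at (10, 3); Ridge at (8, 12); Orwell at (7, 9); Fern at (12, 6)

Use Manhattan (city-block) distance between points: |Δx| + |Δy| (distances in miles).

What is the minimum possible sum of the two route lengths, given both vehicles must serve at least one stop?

46 miles — the smallest possible combined total.

Try each way of splitting the stops between the two vehicles (each non-empty) and, for each split, find the best tour for each vehicle:
  {Grove} + {Dale, Ridge, Orwell, Fern}: 4 + 42 = 46
  {Dale} + {Grove, Ridge, Orwell, Fern}: 20 + 42 = 62
  {Grove, Dale} + {Ridge, Orwell, Fern}: 24 + 42 = 66
  {Ridge} + {Grove, Dale, Orwell, Fern}: 34 + 36 = 70
  {Grove, Ridge} + {Dale, Orwell, Fern}: 34 + 36 = 70
  {Dale, Ridge} + {Grove, Orwell, Fern}: 38 + 36 = 74
  … (15 splits in total)
Best: vehicle 1 Larch → Grove → Larch = 4; vehicle 2 Larch → Dale → Fern → Ridge → Orwell → Larch = 42; combined 46.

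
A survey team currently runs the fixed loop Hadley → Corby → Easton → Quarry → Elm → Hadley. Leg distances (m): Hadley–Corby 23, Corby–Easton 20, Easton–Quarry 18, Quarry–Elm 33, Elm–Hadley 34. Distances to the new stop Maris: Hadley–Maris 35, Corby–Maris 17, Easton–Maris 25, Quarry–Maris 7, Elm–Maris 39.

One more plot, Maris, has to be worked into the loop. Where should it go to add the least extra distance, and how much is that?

Insertion cost between consecutive stops i–j is d(i,Maris) + d(Maris,j) − d(i,j):
  between Hadley and Corby: 35 + 17 − 23 = 29
  between Corby and Easton: 17 + 25 − 20 = 22
  between Easton and Quarry: 25 + 7 − 18 = 14
  between Quarry and Elm: 7 + 39 − 33 = 13
  between Elm and Hadley: 39 + 35 − 34 = 40
Cheapest insertion is between Quarry and Elm, adding 13.
New total = 128 + 13 = 141.

Minimum extra distance: 13 m, inserting Maris between Quarry and Elm.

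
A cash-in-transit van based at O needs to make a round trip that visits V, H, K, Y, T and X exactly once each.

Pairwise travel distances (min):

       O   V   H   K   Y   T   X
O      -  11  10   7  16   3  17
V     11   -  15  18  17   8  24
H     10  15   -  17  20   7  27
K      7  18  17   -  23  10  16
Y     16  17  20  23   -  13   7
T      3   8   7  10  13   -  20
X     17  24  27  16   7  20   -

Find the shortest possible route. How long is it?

O→V→H→K→Y→T→X→O: 11+15+17+23+13+20+17 = 116
O→V→H→K→Y→X→T→O: 11+15+17+23+7+20+3 = 96
O→V→H→K→T→Y→X→O: 11+15+17+10+13+7+17 = 90
O→V→H→K→T→X→Y→O: 11+15+17+10+20+7+16 = 96
O→V→H→K→X→Y→T→O: 11+15+17+16+7+13+3 = 82
O→V→H→K→X→T→Y→O: 11+15+17+16+20+13+16 = 108
O→V→H→Y→K→T→X→O: 11+15+20+23+10+20+17 = 116
O→V→H→Y→K→X→T→O: 11+15+20+23+16+20+3 = 108
… (352 more)
O→H→T→V→Y→X→K→O: 10+7+8+17+7+16+7 = 72  ← best
The minimum is 72.
One optimal route: O → H → T → V → Y → X → K → O (or its reverse).

Minimum total distance: 72 min.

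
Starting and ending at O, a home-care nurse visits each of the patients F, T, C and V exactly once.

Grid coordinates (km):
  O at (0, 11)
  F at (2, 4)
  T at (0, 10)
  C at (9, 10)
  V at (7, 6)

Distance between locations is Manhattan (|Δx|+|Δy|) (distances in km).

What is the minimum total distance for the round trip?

Minimum total distance: 32 km.

O - F - T - C - V - O: 9+8+9+6+12 = 44
O - F - T - V - C - O: 9+8+11+6+10 = 44
O - F - C - T - V - O: 9+13+9+11+12 = 54
O - F - C - V - T - O: 9+13+6+11+1 = 40
O - F - V - T - C - O: 9+7+11+9+10 = 46
O - F - V - C - T - O: 9+7+6+9+1 = 32
O - T - F - C - V - O: 1+8+13+6+12 = 40
O - T - F - V - C - O: 1+8+7+6+10 = 32
O - T - C - F - V - O: 1+9+13+7+12 = 42
O - T - V - F - C - O: 1+11+7+13+10 = 42
O - C - F - T - V - O: 10+13+8+11+12 = 54
O - C - T - F - V - O: 10+9+8+7+12 = 46
The minimum is 32.
One optimal route: O → F → V → C → T → O (or its reverse).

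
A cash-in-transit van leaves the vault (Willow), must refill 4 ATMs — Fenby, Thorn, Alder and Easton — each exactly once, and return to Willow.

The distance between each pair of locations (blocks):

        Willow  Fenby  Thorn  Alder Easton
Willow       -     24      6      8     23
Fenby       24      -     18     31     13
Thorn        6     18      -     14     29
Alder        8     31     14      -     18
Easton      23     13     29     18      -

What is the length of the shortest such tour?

Shortest round trip = 63 blocks.

With 4 stops there are 4!/2 = 12 distinct round trips (a route and its reverse cost the same).
Willow - Fenby - Thorn - Alder - Easton - Willow: 24+18+14+18+23 = 97
Willow - Fenby - Thorn - Easton - Alder - Willow: 24+18+29+18+8 = 97
Willow - Fenby - Alder - Thorn - Easton - Willow: 24+31+14+29+23 = 121
Willow - Fenby - Alder - Easton - Thorn - Willow: 24+31+18+29+6 = 108
Willow - Fenby - Easton - Thorn - Alder - Willow: 24+13+29+14+8 = 88
Willow - Fenby - Easton - Alder - Thorn - Willow: 24+13+18+14+6 = 75
Willow - Thorn - Fenby - Alder - Easton - Willow: 6+18+31+18+23 = 96
Willow - Thorn - Fenby - Easton - Alder - Willow: 6+18+13+18+8 = 63
Willow - Thorn - Alder - Fenby - Easton - Willow: 6+14+31+13+23 = 87
Willow - Thorn - Easton - Fenby - Alder - Willow: 6+29+13+31+8 = 87
Willow - Alder - Fenby - Thorn - Easton - Willow: 8+31+18+29+23 = 109
Willow - Alder - Thorn - Fenby - Easton - Willow: 8+14+18+13+23 = 76
The minimum is 63.
One optimal route: Willow → Thorn → Fenby → Easton → Alder → Willow (or its reverse).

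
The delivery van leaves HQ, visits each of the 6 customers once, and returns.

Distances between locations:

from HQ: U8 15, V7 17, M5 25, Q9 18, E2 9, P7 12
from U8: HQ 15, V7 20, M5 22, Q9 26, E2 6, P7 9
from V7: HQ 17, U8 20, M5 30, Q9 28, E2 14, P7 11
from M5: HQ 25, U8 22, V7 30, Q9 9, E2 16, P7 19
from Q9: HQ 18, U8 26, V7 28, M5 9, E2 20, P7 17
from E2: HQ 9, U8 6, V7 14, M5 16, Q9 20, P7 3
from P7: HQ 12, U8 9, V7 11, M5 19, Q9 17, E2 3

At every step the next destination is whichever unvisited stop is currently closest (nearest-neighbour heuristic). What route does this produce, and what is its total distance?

At HQ the remaining stops are E2 9, P7 12, U8 15, V7 17, Q9 18, M5 25; go to E2.
At E2 the remaining stops are P7 3, U8 6, V7 14, M5 16, Q9 20; go to P7.
At P7 the remaining stops are U8 9, V7 11, Q9 17, M5 19; go to U8.
At U8 the remaining stops are V7 20, M5 22, Q9 26; go to V7.
At V7 the remaining stops are Q9 28, M5 30; go to Q9.
At Q9 the remaining stops are M5 9; go to M5.
Return M5→HQ: 25.
Total = 9 + 3 + 9 + 20 + 28 + 9 + 25 = 103.

Total distance 103 via the nearest-neighbour route HQ → E2 → P7 → U8 → V7 → Q9 → M5 → HQ.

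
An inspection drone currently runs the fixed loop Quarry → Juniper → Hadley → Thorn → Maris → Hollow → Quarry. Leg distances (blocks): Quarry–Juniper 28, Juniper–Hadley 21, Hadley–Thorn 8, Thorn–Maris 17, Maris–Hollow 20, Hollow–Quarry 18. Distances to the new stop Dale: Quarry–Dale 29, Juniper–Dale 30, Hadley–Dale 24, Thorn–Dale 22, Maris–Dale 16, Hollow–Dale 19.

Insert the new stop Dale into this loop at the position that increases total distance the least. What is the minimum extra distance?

Insertion cost between consecutive stops i–j is d(i,Dale) + d(Dale,j) − d(i,j):
  between Quarry and Juniper: 29 + 30 − 28 = 31
  between Juniper and Hadley: 30 + 24 − 21 = 33
  between Hadley and Thorn: 24 + 22 − 8 = 38
  between Thorn and Maris: 22 + 16 − 17 = 21
  between Maris and Hollow: 16 + 19 − 20 = 15
  between Hollow and Quarry: 19 + 29 − 18 = 30
Cheapest insertion is between Maris and Hollow, adding 15.
New total = 112 + 15 = 127.

Minimum extra distance: 15 blocks, inserting Dale between Maris and Hollow.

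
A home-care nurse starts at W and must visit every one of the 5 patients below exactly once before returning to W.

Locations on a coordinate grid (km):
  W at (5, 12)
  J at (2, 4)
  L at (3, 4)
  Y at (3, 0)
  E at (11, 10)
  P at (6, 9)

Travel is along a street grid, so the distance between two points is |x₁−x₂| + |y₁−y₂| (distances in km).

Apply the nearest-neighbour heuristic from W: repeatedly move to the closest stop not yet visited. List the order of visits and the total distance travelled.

W → [P:4 / E:8 / L:10 / J:11 / Y:14] → P (4)
P → [E:6 / L:8 / J:9 / Y:12] → E (6)
E → [L:14 / J:15 / Y:18] → L (14)
L → [J:1 / Y:4] → J (1)
J → [Y:5] → Y (5)
Return Y→W: 14.
Total = 4 + 6 + 14 + 1 + 5 + 14 = 44.

44 km along W → P → E → L → J → Y → W.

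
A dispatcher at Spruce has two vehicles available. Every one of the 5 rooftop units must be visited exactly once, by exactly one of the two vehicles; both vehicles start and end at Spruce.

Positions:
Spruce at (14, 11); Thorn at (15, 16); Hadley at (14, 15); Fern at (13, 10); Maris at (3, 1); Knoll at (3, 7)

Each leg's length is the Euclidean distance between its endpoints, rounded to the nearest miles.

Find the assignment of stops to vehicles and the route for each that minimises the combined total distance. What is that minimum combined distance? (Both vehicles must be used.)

Try each way of splitting the stops between the two vehicles (each non-empty) and, for each split, find the best tour for each vehicle:
  {Thorn} + {Hadley, Fern, Maris, Knoll}: 10 + 38 = 48
  {Hadley} + {Thorn, Fern, Maris, Knoll}: 8 + 40 = 48
  {Thorn, Hadley} + {Fern, Maris, Knoll}: 10 + 32 = 42
  {Fern} + {Thorn, Hadley, Maris, Knoll}: 2 + 41 = 43
  {Thorn, Fern} + {Hadley, Maris, Knoll}: 12 + 39 = 51
  {Hadley, Fern} + {Thorn, Maris, Knoll}: 10 + 41 = 51
  … (15 splits in total)
Best: vehicle 1 Spruce → Thorn → Hadley → Spruce = 10; vehicle 2 Spruce → Fern → Maris → Knoll → Spruce = 32; combined 42.

42 miles — the smallest possible combined total.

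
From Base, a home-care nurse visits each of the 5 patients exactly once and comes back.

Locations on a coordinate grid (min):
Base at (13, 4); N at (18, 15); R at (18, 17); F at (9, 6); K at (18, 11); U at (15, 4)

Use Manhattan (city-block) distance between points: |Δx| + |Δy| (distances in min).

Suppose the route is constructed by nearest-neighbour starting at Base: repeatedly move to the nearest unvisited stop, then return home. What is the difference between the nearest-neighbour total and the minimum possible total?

The nearest-neighbour route is 4 min longer than optimal.

From Base: U=2, F=6, K=12, N=16, R=18 → choose U (2).
From U: F=8, K=10, N=14, R=16 → choose F (8).
From F: K=14, N=18, R=20 → choose K (14).
From K: N=4, R=6 → choose N (4).
From N: R=2 → choose R (2).
NN route Base → U → F → K → N → R → Base costs 48.
Optimal: Base → F → N → R → K → U → Base costs 44 (by enumerating all 60 distinct tours).
Excess = 48 − 44 = 4.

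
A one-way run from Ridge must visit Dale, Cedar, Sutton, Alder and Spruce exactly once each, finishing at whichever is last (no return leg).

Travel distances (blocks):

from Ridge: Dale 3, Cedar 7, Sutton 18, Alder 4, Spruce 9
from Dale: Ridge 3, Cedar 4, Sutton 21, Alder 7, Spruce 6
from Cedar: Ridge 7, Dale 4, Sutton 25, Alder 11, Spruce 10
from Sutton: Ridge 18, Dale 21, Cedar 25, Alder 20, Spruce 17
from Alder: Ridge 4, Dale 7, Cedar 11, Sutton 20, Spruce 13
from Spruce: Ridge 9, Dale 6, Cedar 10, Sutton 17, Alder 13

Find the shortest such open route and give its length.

Shortest open route: 42 blocks.

There are 5! = 120 possible orderings.
Ridge - Dale - Cedar - Sutton - Alder - Spruce: 3+4+25+20+13 = 65
Ridge - Dale - Cedar - Sutton - Spruce - Alder: 3+4+25+17+13 = 62
Ridge - Dale - Cedar - Alder - Sutton - Spruce: 3+4+11+20+17 = 55
Ridge - Dale - Cedar - Alder - Spruce - Sutton: 3+4+11+13+17 = 48
Ridge - Dale - Cedar - Spruce - Sutton - Alder: 3+4+10+17+20 = 54
Ridge - Dale - Cedar - Spruce - Alder - Sutton: 3+4+10+13+20 = 50
Ridge - Dale - Sutton - Cedar - Alder - Spruce: 3+21+25+11+13 = 73
Ridge - Dale - Sutton - Cedar - Spruce - Alder: 3+21+25+10+13 = 72
Ridge - Dale - Sutton - Alder - Cedar - Spruce: 3+21+20+11+10 = 65
Ridge - Dale - Sutton - Alder - Spruce - Cedar: 3+21+20+13+10 = 67
Ridge - Dale - Sutton - Spruce - Cedar - Alder: 3+21+17+10+11 = 62
Ridge - Dale - Sutton - Spruce - Alder - Cedar: 3+21+17+13+11 = 65
Ridge - Dale - Alder - Cedar - Sutton - Spruce: 3+7+11+25+17 = 63
Ridge - Dale - Alder - Cedar - Spruce - Sutton: 3+7+11+10+17 = 48
… (106 more)
Ridge - Alder - Dale - Cedar - Spruce - Sutton: 4+7+4+10+17 = 42  ← best
The minimum is 42.
One shortest path: Ridge → Alder → Dale → Cedar → Spruce → Sutton.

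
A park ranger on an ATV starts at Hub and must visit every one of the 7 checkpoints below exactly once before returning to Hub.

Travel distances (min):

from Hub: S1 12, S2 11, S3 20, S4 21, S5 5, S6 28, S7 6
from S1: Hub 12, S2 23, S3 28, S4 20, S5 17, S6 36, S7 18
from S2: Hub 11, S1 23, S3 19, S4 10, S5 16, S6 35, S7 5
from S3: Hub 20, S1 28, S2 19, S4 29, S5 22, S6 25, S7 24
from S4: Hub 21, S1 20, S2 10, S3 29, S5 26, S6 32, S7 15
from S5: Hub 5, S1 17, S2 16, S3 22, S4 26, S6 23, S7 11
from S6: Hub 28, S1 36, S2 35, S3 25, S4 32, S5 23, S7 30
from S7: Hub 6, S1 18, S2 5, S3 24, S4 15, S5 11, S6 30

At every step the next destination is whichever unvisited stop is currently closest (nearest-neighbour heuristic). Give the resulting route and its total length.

Hub → [S5:5 / S7:6 / S2:11 / S1:12 / S3:20 / S4:21 / S6:28] → S5 (5)
S5 → [S7:11 / S2:16 / S1:17 / S3:22 / S6:23 / S4:26] → S7 (11)
S7 → [S2:5 / S4:15 / S1:18 / S3:24 / S6:30] → S2 (5)
S2 → [S4:10 / S3:19 / S1:23 / S6:35] → S4 (10)
S4 → [S1:20 / S3:29 / S6:32] → S1 (20)
S1 → [S3:28 / S6:36] → S3 (28)
S3 → [S6:25] → S6 (25)
Return S6→Hub: 28.
Total = 5 + 11 + 5 + 10 + 20 + 28 + 25 + 28 = 132.

Total distance 132 min via the nearest-neighbour route Hub → S5 → S7 → S2 → S4 → S1 → S3 → S6 → Hub.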